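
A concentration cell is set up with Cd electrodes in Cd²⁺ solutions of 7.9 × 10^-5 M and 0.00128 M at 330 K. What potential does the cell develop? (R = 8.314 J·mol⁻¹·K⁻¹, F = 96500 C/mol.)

0.040 V

Both half-cells are Cd²⁺/Cd, so E°_cell = 0. The concentrated side is the cathode; the cell reaction moves Cd²⁺ from high to low concentration with n = 2.
Q = [Cd²⁺]_dilute/[Cd²⁺]_conc = 7.9 × 10^-5/0.00128 = 0.0617.
E = 0 − (RT/nF) ln Q = −((8.314×330)/(2×96500))(-2.785) = 0.0396 V.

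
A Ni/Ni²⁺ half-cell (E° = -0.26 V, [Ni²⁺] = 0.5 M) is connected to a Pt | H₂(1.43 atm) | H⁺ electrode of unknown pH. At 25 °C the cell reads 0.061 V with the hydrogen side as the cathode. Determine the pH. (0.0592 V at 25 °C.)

pH = 3.43

E°_cell = 0.26 V and n = 2.
log Q = n(E° − E)/0.0592 = 2×(0.26 − 0.061)/0.0592 = 6.723.
With Q = [Ni²⁺]·P(H₂) / [H⁺]^2, solving for [H⁺] gives log[H⁺] = -3.434, so pH = 3.43.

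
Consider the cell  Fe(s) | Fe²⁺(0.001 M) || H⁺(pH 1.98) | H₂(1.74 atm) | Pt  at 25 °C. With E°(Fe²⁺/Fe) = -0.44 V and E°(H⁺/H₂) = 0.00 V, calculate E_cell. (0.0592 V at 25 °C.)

The hydrogen couple is the cathode, so E°_cell = 0.44 V; n = 2.
[H⁺] = 10^(−1.98) = 0.010 M, and Q = [Fe²⁺]·P(H₂) / [H⁺]^2 = 15.9.
E = E° − (0.0592/2) log Q = 0.44 − (0.0592/2)(1.201) = 0.404 V.

0.40 V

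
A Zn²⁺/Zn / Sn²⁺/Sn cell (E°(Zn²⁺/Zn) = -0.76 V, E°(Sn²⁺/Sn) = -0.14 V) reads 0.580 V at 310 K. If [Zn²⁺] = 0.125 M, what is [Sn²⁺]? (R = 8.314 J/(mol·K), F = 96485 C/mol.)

From the Nernst equation, ln Q = nF(E° − E)/RT = 2×96485×(0.62 − 0.580)/(8.314×310) = 2.995, so Q = 20.0.
With Q = [Zn²⁺]/[Sn²⁺] and the known concentrations, [Sn²⁺] in the denominator gives [Sn²⁺] = 0.0063 M.

0.0063 M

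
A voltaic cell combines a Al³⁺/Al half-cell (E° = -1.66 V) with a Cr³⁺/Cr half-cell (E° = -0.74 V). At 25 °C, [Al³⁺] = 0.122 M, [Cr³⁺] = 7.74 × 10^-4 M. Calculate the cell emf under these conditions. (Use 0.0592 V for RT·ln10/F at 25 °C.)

0.877 V

The Cr³⁺/Cr couple has the higher reduction potential and acts as the cathode, so E°_cell = -0.74 − (-1.66) = 0.92 V.
Balancing electrons gives n = 3; the reaction quotient is Q = [Al³⁺]/[Cr³⁺] = 158.
At 25 °C, E = E° − (0.0592/n) log Q = 0.92 − (0.0592/3)(2.198) = 0.920 − 0.043 = 0.877 V.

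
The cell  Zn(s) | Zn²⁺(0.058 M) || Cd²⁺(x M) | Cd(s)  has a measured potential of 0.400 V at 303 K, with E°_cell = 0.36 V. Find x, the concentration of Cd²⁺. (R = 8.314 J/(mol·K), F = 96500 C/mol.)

From the Nernst equation, ln Q = nF(E° − E)/RT = 2×96500×(0.36 − 0.400)/(8.314×303) = -3.065, so Q = 0.0467.
With Q = [Zn²⁺]/[Cd²⁺] and the known concentrations, [Cd²⁺] in the denominator gives [Cd²⁺] = 1.2 M.

1.2 M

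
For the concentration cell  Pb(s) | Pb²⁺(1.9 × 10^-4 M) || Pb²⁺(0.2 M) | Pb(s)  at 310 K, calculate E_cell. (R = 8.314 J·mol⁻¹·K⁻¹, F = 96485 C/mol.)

0.093 V

Both half-cells are Pb²⁺/Pb, so E°_cell = 0. The concentrated side is the cathode; the cell reaction moves Pb²⁺ from high to low concentration with n = 2.
Q = [Pb²⁺]_dilute/[Pb²⁺]_conc = 1.9 × 10^-4/0.2 = 9.5 × 10^-4.
E = 0 − (RT/nF) ln Q = −((8.314×310)/(2×96485))(-6.959) = 0.0929 V.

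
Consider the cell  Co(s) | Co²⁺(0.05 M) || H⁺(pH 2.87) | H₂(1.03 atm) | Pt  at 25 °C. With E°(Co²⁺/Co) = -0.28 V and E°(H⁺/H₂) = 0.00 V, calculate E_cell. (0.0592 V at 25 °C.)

The hydrogen couple is the cathode, so E°_cell = 0.28 V; n = 2.
[H⁺] = 10^(−2.87) = 0.0013 M, and Q = [Co²⁺]·P(H₂) / [H⁺]^2 = 2.83 × 10^4.
E = E° − (0.0592/2) log Q = 0.28 − (0.0592/2)(4.452) = 0.148 V.

0.15 V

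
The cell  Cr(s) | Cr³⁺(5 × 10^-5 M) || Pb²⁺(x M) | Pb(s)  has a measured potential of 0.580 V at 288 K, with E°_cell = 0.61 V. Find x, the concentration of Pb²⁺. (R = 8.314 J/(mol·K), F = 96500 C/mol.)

1.2 × 10^-4 M

From the Nernst equation, ln Q = nF(E° − E)/RT = 6×96500×(0.61 − 0.580)/(8.314×288) = 7.254, so Q = 1410.
With Q = [Cr³⁺]^2/[Pb²⁺]^3 and the known concentrations, [Pb²⁺]^3 in the denominator gives [Pb²⁺] = 1.2 × 10^-4 M.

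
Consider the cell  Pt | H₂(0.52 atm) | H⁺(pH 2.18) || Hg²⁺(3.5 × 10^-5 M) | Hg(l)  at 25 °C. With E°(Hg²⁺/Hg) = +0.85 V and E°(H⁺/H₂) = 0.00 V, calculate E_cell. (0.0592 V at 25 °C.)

0.84 V

The Hg²⁺/Hg couple is the cathode, so E°_cell = 0.85 V; n = 2.
[H⁺] = 10^(−2.18) = 0.0066 M, and Q = [H⁺]^2 / ([Hg²⁺]·P(H₂)) = 2.40.
E = E° − (0.0592/2) log Q = 0.85 − (0.0592/2)(0.380) = 0.839 V.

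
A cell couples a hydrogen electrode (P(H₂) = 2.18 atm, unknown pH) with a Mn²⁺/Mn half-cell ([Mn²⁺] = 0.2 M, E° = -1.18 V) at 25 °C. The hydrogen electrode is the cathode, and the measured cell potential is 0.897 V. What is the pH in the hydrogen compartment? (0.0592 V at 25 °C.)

E°_cell = 1.18 V and n = 2.
log Q = n(E° − E)/0.0592 = 2×(1.18 − 0.897)/0.0592 = 9.561.
With Q = [Mn²⁺]·P(H₂) / [H⁺]^2, solving for [H⁺] gives log[H⁺] = -4.961, so pH = 4.96.

pH = 4.96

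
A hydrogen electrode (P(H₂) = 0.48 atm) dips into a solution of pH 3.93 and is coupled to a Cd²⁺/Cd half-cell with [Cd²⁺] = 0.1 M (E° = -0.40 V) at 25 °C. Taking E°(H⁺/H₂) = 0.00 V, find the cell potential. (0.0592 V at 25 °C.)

0.21 V

The hydrogen couple is the cathode, so E°_cell = 0.40 V; n = 2.
[H⁺] = 10^(−3.93) = 1.2 × 10^-4 M, and Q = [Cd²⁺]·P(H₂) / [H⁺]^2 = 3.48 × 10^6.
E = E° − (0.0592/2) log Q = 0.40 − (0.0592/2)(6.541) = 0.206 V.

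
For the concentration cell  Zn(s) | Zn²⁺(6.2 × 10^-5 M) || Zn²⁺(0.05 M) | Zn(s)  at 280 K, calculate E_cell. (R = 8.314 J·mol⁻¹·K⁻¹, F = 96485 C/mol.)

0.081 V

Both half-cells are Zn²⁺/Zn, so E°_cell = 0. The concentrated side is the cathode; the cell reaction moves Zn²⁺ from high to low concentration with n = 2.
Q = [Zn²⁺]_dilute/[Zn²⁺]_conc = 6.2 × 10^-5/0.05 = 0.00124.
E = 0 − (RT/nF) ln Q = −((8.314×280)/(2×96485))(-6.693) = 0.0807 V.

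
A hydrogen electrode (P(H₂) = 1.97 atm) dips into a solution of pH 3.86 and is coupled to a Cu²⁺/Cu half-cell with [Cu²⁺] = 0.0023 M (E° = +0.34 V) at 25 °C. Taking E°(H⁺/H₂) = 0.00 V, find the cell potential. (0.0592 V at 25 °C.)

The Cu²⁺/Cu couple is the cathode, so E°_cell = 0.34 V; n = 2.
[H⁺] = 10^(−3.86) = 1.4 × 10^-4 M, and Q = [H⁺]^2 / ([Cu²⁺]·P(H₂)) = 4.21 × 10^-6.
E = E° − (0.0592/2) log Q = 0.34 − (0.0592/2)(-5.376) = 0.499 V.

0.50 V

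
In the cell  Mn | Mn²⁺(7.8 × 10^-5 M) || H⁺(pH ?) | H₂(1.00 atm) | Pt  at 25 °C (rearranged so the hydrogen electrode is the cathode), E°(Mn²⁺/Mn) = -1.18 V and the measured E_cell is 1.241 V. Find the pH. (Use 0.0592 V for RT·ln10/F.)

E°_cell = 1.18 V and n = 2.
log Q = n(E° − E)/0.0592 = 2×(1.18 − 1.241)/0.0592 = -2.061.
With Q = [Mn²⁺]·P(H₂) / [H⁺]^2, solving for [H⁺] gives log[H⁺] = -1.024, so pH = 1.02.

pH = 1.02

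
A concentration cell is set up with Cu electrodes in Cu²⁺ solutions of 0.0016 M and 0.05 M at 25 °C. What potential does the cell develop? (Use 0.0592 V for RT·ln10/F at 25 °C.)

Both half-cells are Cu²⁺/Cu, so E°_cell = 0. The concentrated side is the cathode; the cell reaction moves Cu²⁺ from high to low concentration with n = 2.
Q = [Cu²⁺]_dilute/[Cu²⁺]_conc = 0.0016/0.05 = 0.0320.
E = 0 − (0.0592/2) log Q = −(0.0592/2)(-1.495) = 0.0443 V.

0.044 V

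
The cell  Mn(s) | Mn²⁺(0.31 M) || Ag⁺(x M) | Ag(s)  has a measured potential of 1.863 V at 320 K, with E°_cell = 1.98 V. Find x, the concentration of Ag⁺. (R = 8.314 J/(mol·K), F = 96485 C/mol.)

0.008 M

From the Nernst equation, ln Q = nF(E° − E)/RT = 2×96485×(1.98 − 1.863)/(8.314×320) = 8.486, so Q = 4850.
With Q = [Mn²⁺]/[Ag⁺]^2 and the known concentrations, [Ag⁺]^2 in the denominator gives [Ag⁺] = 0.008 M.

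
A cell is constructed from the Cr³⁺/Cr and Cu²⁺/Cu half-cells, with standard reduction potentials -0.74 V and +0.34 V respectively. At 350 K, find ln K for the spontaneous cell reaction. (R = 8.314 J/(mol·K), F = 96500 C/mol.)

ln K = 214.9

E°_cell = +0.34 − (-0.74) = 1.08 V, with n = 6 electrons transferred.
At equilibrium E = 0, so the Nernst equation gives ln K = nFE°/RT = (6)(96500)(1.08)/((8.314)(350)) = 214.89.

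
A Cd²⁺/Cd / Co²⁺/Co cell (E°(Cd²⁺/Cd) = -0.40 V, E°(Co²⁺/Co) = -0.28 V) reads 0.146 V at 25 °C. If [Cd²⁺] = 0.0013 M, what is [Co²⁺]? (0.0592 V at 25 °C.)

From the Nernst equation, log Q = n(E° − E)/0.0592 = 2(0.12 − 0.146)/0.0592 = -0.878, so Q = 0.132.
With Q = [Cd²⁺]/[Co²⁺] and the known concentrations, [Co²⁺] in the denominator gives [Co²⁺] = 0.0098 M.

0.0098 M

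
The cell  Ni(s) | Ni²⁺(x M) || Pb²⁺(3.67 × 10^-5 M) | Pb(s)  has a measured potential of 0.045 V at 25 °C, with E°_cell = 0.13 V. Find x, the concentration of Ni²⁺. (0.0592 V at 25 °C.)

From the Nernst equation, log Q = n(E° − E)/0.0592 = 2(0.13 − 0.045)/0.0592 = 2.872, so Q = 744.
With Q = [Ni²⁺]/[Pb²⁺] and the known concentrations, [Ni²⁺] in the numerator gives [Ni²⁺] = 0.027 M.

0.027 M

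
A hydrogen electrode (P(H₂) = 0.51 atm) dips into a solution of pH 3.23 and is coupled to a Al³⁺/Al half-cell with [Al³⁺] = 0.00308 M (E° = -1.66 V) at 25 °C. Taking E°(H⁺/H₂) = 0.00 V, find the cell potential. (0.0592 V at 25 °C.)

The hydrogen couple is the cathode, so E°_cell = 1.66 V; n = 6.
[H⁺] = 10^(−3.23) = 5.9 × 10^-4 M, and Q = [Al³⁺]^2·P(H₂)^3 / [H⁺]^6 = 3.02 × 10^13.
E = E° − (0.0592/6) log Q = 1.66 − (0.0592/6)(13.480) = 1.527 V.

1.53 V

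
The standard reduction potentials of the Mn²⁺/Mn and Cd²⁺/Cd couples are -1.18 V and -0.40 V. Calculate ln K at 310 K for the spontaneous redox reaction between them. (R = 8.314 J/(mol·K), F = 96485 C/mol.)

ln K = 58.4

E°_cell = -0.40 − (-1.18) = 0.78 V, with n = 2 electrons transferred.
At equilibrium E = 0, so the Nernst equation gives ln K = nFE°/RT = (2)(96485)(0.78)/((8.314)(310)) = 58.40.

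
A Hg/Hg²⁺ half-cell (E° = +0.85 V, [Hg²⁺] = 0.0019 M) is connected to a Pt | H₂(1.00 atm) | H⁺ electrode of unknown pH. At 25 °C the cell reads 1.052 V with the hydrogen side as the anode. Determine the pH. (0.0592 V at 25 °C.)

E°_cell = 0.85 V and n = 2.
log Q = n(E° − E)/0.0592 = 2×(0.85 − 1.052)/0.0592 = -6.824.
With Q = [H⁺]^2 / ([Hg²⁺]·P(H₂)), solving for [H⁺] gives log[H⁺] = -4.773, so pH = 4.77.

pH = 4.77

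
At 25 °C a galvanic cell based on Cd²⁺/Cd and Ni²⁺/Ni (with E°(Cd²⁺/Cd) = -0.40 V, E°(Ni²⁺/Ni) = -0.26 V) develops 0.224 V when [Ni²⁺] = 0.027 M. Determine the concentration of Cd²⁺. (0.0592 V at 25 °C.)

3.9 × 10^-5 M

From the Nernst equation, log Q = n(E° − E)/0.0592 = 2(0.14 − 0.224)/0.0592 = -2.838, so Q = 0.00145.
With Q = [Cd²⁺]/[Ni²⁺] and the known concentrations, [Cd²⁺] in the numerator gives [Cd²⁺] = 3.9 × 10^-5 M.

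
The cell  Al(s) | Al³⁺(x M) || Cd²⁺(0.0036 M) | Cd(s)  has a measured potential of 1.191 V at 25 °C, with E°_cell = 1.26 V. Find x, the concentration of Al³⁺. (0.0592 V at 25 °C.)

From the Nernst equation, log Q = n(E° − E)/0.0592 = 6(1.26 − 1.191)/0.0592 = 6.993, so Q = 9.85 × 10^6.
With Q = [Al³⁺]^2/[Cd²⁺]^3 and the known concentrations, [Al³⁺]^2 in the numerator gives [Al³⁺] = 0.68 M.

0.68 M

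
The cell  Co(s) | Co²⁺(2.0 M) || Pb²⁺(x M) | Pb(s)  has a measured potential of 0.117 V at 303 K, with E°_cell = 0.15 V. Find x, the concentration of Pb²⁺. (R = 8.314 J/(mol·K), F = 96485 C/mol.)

0.16 M

From the Nernst equation, ln Q = nF(E° − E)/RT = 2×96485×(0.15 − 0.117)/(8.314×303) = 2.528, so Q = 12.5.
With Q = [Co²⁺]/[Pb²⁺] and the known concentrations, [Pb²⁺] in the denominator gives [Pb²⁺] = 0.16 M.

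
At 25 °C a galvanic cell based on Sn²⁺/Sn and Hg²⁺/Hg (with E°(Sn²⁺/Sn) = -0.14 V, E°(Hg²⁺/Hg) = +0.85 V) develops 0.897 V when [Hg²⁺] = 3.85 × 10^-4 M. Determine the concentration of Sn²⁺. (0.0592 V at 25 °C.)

From the Nernst equation, log Q = n(E° − E)/0.0592 = 2(0.99 − 0.897)/0.0592 = 3.142, so Q = 1390.
With Q = [Sn²⁺]/[Hg²⁺] and the known concentrations, [Sn²⁺] in the numerator gives [Sn²⁺] = 0.53 M.

0.53 M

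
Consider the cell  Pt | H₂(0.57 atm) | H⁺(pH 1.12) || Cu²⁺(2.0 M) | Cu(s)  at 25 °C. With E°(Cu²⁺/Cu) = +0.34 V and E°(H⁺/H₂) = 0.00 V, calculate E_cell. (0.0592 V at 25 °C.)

0.41 V

The Cu²⁺/Cu couple is the cathode, so E°_cell = 0.34 V; n = 2.
[H⁺] = 10^(−1.12) = 0.076 M, and Q = [H⁺]^2 / ([Cu²⁺]·P(H₂)) = 0.00505.
E = E° − (0.0592/2) log Q = 0.34 − (0.0592/2)(-2.297) = 0.408 V.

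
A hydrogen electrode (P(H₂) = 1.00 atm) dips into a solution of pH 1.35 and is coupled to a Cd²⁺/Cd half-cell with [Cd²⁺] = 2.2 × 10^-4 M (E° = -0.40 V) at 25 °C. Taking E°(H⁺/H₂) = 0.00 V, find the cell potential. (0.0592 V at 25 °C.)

0.43 V

The hydrogen couple is the cathode, so E°_cell = 0.40 V; n = 2.
[H⁺] = 10^(−1.35) = 0.045 M, and Q = [Cd²⁺]·P(H₂) / [H⁺]^2 = 0.110.
E = E° − (0.0592/2) log Q = 0.40 − (0.0592/2)(-0.958) = 0.428 V.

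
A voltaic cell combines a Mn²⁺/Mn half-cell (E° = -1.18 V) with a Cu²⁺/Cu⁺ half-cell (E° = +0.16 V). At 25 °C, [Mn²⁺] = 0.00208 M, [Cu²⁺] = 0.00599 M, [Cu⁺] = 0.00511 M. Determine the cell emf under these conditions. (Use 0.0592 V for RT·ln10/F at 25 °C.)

The Cu²⁺/Cu⁺ couple has the higher reduction potential and acts as the cathode, so E°_cell = +0.16 − (-1.18) = 1.34 V.
Balancing electrons gives n = 2; the reaction quotient is Q = [Mn²⁺]·[Cu⁺]^2/[Cu²⁺]^2 = 0.00151.
At 25 °C, E = E° − (0.0592/n) log Q = 1.34 − (0.0592/2)(-2.820) = 1.340 + 0.083 = 1.423 V.

1.42 V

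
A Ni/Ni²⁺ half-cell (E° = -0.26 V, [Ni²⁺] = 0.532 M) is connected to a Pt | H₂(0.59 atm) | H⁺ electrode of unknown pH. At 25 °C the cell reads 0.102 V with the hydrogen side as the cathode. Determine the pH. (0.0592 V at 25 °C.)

E°_cell = 0.26 V and n = 2.
log Q = n(E° − E)/0.0592 = 2×(0.26 − 0.102)/0.0592 = 5.338.
With Q = [Ni²⁺]·P(H₂) / [H⁺]^2, solving for [H⁺] gives log[H⁺] = -2.921, so pH = 2.92.

pH = 2.92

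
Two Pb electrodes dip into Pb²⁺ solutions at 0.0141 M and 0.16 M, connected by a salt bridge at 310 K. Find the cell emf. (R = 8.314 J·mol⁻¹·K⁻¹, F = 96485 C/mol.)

0.032 V

Both half-cells are Pb²⁺/Pb, so E°_cell = 0. The concentrated side is the cathode; the cell reaction moves Pb²⁺ from high to low concentration with n = 2.
Q = [Pb²⁺]_dilute/[Pb²⁺]_conc = 0.0141/0.16 = 0.0881.
E = 0 − (RT/nF) ln Q = −((8.314×310)/(2×96485))(-2.429) = 0.0324 V.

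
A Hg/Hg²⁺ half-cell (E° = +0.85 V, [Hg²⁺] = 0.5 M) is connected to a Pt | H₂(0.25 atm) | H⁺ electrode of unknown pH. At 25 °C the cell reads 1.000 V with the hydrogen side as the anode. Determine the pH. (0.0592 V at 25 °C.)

pH = 2.99

E°_cell = 0.85 V and n = 2.
log Q = n(E° − E)/0.0592 = 2×(0.85 − 1.000)/0.0592 = -5.068.
With Q = [H⁺]^2 / ([Hg²⁺]·P(H₂)), solving for [H⁺] gives log[H⁺] = -2.985, so pH = 2.99.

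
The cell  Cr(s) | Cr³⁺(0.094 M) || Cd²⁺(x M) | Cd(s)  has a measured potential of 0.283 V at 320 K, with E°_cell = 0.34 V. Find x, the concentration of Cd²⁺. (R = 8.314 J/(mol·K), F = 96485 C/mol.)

From the Nernst equation, ln Q = nF(E° − E)/RT = 6×96485×(0.34 − 0.283)/(8.314×320) = 12.403, so Q = 2.44 × 10^5.
With Q = [Cr³⁺]^2/[Cd²⁺]^3 and the known concentrations, [Cd²⁺]^3 in the denominator gives [Cd²⁺] = 0.0033 M.

0.0033 M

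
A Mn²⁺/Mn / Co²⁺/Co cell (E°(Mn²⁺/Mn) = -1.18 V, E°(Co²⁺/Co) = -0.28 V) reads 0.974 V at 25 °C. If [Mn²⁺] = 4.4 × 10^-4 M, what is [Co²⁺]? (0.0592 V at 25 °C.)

From the Nernst equation, log Q = n(E° − E)/0.0592 = 2(0.90 − 0.974)/0.0592 = -2.500, so Q = 0.00316.
With Q = [Mn²⁺]/[Co²⁺] and the known concentrations, [Co²⁺] in the denominator gives [Co²⁺] = 0.14 M.

0.14 M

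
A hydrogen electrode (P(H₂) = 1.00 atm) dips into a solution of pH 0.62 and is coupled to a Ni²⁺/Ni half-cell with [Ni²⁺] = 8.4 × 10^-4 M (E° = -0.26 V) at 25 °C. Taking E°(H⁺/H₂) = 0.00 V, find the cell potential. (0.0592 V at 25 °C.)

The hydrogen couple is the cathode, so E°_cell = 0.26 V; n = 2.
[H⁺] = 10^(−0.62) = 0.24 M, and Q = [Ni²⁺]·P(H₂) / [H⁺]^2 = 0.0146.
E = E° − (0.0592/2) log Q = 0.26 − (0.0592/2)(-1.836) = 0.314 V.

0.31 V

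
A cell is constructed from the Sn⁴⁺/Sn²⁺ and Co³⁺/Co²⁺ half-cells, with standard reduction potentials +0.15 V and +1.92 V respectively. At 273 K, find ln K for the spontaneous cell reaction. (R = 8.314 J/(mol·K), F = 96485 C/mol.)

E°_cell = +1.92 − (+0.15) = 1.77 V, with n = 2 electrons transferred.
At equilibrium E = 0, so the Nernst equation gives ln K = nFE°/RT = (2)(96485)(1.77)/((8.314)(273)) = 150.48.

ln K = 150.5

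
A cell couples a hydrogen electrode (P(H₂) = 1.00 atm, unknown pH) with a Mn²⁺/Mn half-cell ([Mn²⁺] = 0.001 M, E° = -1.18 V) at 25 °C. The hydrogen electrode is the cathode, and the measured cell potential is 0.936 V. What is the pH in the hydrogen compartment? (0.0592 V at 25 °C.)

E°_cell = 1.18 V and n = 2.
log Q = n(E° − E)/0.0592 = 2×(1.18 − 0.936)/0.0592 = 8.243.
With Q = [Mn²⁺]·P(H₂) / [H⁺]^2, solving for [H⁺] gives log[H⁺] = -5.622, so pH = 5.62.

pH = 5.62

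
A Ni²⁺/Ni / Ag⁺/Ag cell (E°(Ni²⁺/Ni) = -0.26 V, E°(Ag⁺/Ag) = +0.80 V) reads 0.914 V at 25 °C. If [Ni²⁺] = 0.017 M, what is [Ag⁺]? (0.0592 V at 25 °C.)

From the Nernst equation, log Q = n(E° − E)/0.0592 = 2(1.06 − 0.914)/0.0592 = 4.932, so Q = 8.56 × 10^4.
With Q = [Ni²⁺]/[Ag⁺]^2 and the known concentrations, [Ag⁺]^2 in the denominator gives [Ag⁺] = 4.5 × 10^-4 M.

4.5 × 10^-4 M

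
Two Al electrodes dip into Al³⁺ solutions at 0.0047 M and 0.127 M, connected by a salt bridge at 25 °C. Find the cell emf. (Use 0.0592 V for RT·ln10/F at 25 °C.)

Both half-cells are Al³⁺/Al, so E°_cell = 0. The concentrated side is the cathode; the cell reaction moves Al³⁺ from high to low concentration with n = 3.
Q = [Al³⁺]_dilute/[Al³⁺]_conc = 0.0047/0.127 = 0.0370.
E = 0 − (0.0592/3) log Q = −(0.0592/3)(-1.432) = 0.0283 V.

0.028 V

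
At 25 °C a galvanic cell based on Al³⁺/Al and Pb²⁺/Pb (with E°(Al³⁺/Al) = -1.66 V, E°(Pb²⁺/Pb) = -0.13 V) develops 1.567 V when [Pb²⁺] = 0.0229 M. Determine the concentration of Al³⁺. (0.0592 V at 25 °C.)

4.6 × 10^-5 M

From the Nernst equation, log Q = n(E° − E)/0.0592 = 6(1.53 − 1.567)/0.0592 = -3.750, so Q = 1.78 × 10^-4.
With Q = [Al³⁺]^2/[Pb²⁺]^3 and the known concentrations, [Al³⁺]^2 in the numerator gives [Al³⁺] = 4.6 × 10^-5 M.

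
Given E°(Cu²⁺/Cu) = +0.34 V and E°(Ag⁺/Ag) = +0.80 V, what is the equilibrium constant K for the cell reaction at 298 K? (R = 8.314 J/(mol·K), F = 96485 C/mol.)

3.6 × 10^15

E°_cell = +0.80 − (+0.34) = 0.46 V, with n = 2 electrons transferred.
At equilibrium E = 0, so the Nernst equation gives ln K = nFE°/RT = (2)(96485)(0.46)/((8.314)(298)) = 35.83.
K = e^35.83 = 3.6 × 10^15.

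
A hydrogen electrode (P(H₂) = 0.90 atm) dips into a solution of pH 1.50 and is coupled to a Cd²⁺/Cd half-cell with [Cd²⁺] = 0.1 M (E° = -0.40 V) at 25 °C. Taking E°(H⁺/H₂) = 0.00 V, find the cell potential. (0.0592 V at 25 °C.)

The hydrogen couple is the cathode, so E°_cell = 0.40 V; n = 2.
[H⁺] = 10^(−1.50) = 0.032 M, and Q = [Cd²⁺]·P(H₂) / [H⁺]^2 = 90.0.
E = E° − (0.0592/2) log Q = 0.40 − (0.0592/2)(1.954) = 0.342 V.

0.34 V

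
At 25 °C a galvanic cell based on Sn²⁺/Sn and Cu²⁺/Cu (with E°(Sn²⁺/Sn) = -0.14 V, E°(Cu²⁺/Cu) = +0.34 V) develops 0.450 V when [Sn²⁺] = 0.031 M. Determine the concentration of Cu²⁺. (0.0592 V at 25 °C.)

From the Nernst equation, log Q = n(E° − E)/0.0592 = 2(0.48 − 0.450)/0.0592 = 1.014, so Q = 10.3.
With Q = [Sn²⁺]/[Cu²⁺] and the known concentrations, [Cu²⁺] in the denominator gives [Cu²⁺] = 0.003 M.

0.003 M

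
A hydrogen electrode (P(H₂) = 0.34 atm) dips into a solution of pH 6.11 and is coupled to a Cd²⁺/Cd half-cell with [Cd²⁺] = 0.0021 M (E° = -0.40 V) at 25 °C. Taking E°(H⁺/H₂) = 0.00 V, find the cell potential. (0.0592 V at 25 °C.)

The hydrogen couple is the cathode, so E°_cell = 0.40 V; n = 2.
[H⁺] = 10^(−6.11) = 7.8 × 10^-7 M, and Q = [Cd²⁺]·P(H₂) / [H⁺]^2 = 1.18 × 10^9.
E = E° − (0.0592/2) log Q = 0.40 − (0.0592/2)(9.074) = 0.131 V.

0.13 V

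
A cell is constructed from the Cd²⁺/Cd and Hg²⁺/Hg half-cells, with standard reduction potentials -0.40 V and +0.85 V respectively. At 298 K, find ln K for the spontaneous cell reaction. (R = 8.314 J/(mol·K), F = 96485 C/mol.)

ln K = 97.4

E°_cell = +0.85 − (-0.40) = 1.25 V, with n = 2 electrons transferred.
At equilibrium E = 0, so the Nernst equation gives ln K = nFE°/RT = (2)(96485)(1.25)/((8.314)(298)) = 97.36.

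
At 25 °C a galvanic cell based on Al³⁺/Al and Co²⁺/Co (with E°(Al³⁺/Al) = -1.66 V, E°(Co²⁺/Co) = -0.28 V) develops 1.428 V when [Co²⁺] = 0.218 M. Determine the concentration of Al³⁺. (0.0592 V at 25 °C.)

From the Nernst equation, log Q = n(E° − E)/0.0592 = 6(1.38 − 1.428)/0.0592 = -4.865, so Q = 1.37 × 10^-5.
With Q = [Al³⁺]^2/[Co²⁺]^3 and the known concentrations, [Al³⁺]^2 in the numerator gives [Al³⁺] = 3.8 × 10^-4 M.

3.8 × 10^-4 M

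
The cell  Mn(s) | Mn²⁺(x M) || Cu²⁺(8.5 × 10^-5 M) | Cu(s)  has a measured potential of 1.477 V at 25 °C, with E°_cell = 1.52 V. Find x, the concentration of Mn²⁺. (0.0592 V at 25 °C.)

From the Nernst equation, log Q = n(E° − E)/0.0592 = 2(1.52 − 1.477)/0.0592 = 1.453, so Q = 28.4.
With Q = [Mn²⁺]/[Cu²⁺] and the known concentrations, [Mn²⁺] in the numerator gives [Mn²⁺] = 0.0024 M.

0.0024 M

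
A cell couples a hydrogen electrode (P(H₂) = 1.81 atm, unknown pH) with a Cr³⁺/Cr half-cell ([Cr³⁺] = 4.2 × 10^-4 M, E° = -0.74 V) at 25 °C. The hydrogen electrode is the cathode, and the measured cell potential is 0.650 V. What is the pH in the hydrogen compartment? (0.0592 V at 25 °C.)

E°_cell = 0.74 V and n = 6.
log Q = n(E° − E)/0.0592 = 6×(0.74 − 0.650)/0.0592 = 9.122.
With Q = [Cr³⁺]^2·P(H₂)^3 / [H⁺]^6, solving for [H⁺] gives log[H⁺] = -2.517, so pH = 2.52.

pH = 2.52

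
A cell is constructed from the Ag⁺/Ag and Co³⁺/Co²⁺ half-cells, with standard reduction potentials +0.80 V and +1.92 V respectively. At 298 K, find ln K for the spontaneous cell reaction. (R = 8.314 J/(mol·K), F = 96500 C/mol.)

ln K = 43.6

E°_cell = +1.92 − (+0.80) = 1.12 V, with n = 1 electron transferred.
At equilibrium E = 0, so the Nernst equation gives ln K = nFE°/RT = (1)(96500)(1.12)/((8.314)(298)) = 43.62.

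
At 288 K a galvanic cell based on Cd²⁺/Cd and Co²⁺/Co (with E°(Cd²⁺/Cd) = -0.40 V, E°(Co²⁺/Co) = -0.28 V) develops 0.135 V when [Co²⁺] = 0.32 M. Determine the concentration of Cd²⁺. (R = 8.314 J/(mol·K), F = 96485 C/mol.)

From the Nernst equation, ln Q = nF(E° − E)/RT = 2×96485×(0.12 − 0.135)/(8.314×288) = -1.209, so Q = 0.299.
With Q = [Cd²⁺]/[Co²⁺] and the known concentrations, [Cd²⁺] in the numerator gives [Cd²⁺] = 0.096 M.

0.096 M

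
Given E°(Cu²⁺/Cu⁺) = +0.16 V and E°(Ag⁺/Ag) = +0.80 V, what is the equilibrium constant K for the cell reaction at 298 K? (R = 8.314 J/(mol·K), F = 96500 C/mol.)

E°_cell = +0.80 − (+0.16) = 0.64 V, with n = 1 electron transferred.
At equilibrium E = 0, so the Nernst equation gives ln K = nFE°/RT = (1)(96500)(0.64)/((8.314)(298)) = 24.93.
K = e^24.93 = 6.7 × 10^10.

6.7 × 10^10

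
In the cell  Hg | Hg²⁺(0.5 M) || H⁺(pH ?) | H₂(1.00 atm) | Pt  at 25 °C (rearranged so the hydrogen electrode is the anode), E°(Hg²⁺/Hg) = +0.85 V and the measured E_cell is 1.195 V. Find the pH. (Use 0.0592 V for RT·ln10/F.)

E°_cell = 0.85 V and n = 2.
log Q = n(E° − E)/0.0592 = 2×(0.85 − 1.195)/0.0592 = -11.655.
With Q = [H⁺]^2 / ([Hg²⁺]·P(H₂)), solving for [H⁺] gives log[H⁺] = -5.978, so pH = 5.98.

pH = 5.98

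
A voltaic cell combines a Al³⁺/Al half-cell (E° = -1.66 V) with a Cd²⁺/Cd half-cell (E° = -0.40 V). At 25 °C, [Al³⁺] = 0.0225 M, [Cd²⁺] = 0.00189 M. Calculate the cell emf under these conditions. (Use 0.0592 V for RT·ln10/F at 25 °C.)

The Cd²⁺/Cd couple has the higher reduction potential and acts as the cathode, so E°_cell = -0.40 − (-1.66) = 1.26 V.
Balancing electrons gives n = 6; the reaction quotient is Q = [Al³⁺]^2/[Cd²⁺]^3 = 7.5 × 10^4.
At 25 °C, E = E° − (0.0592/n) log Q = 1.26 − (0.0592/6)(4.875) = 1.260 − 0.048 = 1.212 V.

1.21 V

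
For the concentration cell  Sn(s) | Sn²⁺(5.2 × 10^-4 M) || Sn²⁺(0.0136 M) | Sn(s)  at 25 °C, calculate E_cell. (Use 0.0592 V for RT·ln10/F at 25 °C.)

Both half-cells are Sn²⁺/Sn, so E°_cell = 0. The concentrated side is the cathode; the cell reaction moves Sn²⁺ from high to low concentration with n = 2.
Q = [Sn²⁺]_dilute/[Sn²⁺]_conc = 5.2 × 10^-4/0.0136 = 0.0382.
E = 0 − (0.0592/2) log Q = −(0.0592/2)(-1.418) = 0.0420 V.

0.042 V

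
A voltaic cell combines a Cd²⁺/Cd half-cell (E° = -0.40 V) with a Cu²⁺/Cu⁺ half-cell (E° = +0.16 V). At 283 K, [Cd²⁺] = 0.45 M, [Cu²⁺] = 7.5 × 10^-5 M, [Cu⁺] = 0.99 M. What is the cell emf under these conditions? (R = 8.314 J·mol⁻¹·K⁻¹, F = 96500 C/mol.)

The Cu²⁺/Cu⁺ couple has the higher reduction potential and acts as the cathode, so E°_cell = +0.16 − (-0.40) = 0.56 V.
Balancing electrons gives n = 2; the reaction quotient is Q = [Cd²⁺]·[Cu⁺]^2/[Cu²⁺]^2 = 7.84 × 10^7.
E = E° − (RT/nF) ln Q = 0.56 − (8.314×283)/(2×96500) × (18.177) = 0.560 − 0.222 = 0.338 V.

0.338 V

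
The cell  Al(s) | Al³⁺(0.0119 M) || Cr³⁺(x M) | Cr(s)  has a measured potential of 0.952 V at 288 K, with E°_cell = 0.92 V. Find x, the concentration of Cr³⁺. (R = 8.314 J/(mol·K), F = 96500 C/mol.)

From the Nernst equation, ln Q = nF(E° − E)/RT = 3×96500×(0.92 − 0.952)/(8.314×288) = -3.869, so Q = 0.0209.
With Q = [Al³⁺]/[Cr³⁺] and the known concentrations, [Cr³⁺] in the denominator gives [Cr³⁺] = 0.57 M.

0.57 M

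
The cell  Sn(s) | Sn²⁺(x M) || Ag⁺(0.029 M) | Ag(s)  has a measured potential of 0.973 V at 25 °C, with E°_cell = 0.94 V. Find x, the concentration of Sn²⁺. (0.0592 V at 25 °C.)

6.5 × 10^-5 M

From the Nernst equation, log Q = n(E° − E)/0.0592 = 2(0.94 − 0.973)/0.0592 = -1.115, so Q = 0.0768.
With Q = [Sn²⁺]/[Ag⁺]^2 and the known concentrations, [Sn²⁺] in the numerator gives [Sn²⁺] = 6.5 × 10^-5 M.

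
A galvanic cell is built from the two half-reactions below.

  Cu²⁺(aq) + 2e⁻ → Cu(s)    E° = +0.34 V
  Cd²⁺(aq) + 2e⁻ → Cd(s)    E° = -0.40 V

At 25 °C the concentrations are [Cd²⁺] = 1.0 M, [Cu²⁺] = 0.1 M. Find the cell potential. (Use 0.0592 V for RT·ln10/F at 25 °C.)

0.710 V

The Cu²⁺/Cu couple has the higher reduction potential and acts as the cathode, so E°_cell = +0.34 − (-0.40) = 0.74 V.
Balancing electrons gives n = 2; the reaction quotient is Q = [Cd²⁺]/[Cu²⁺] = 10.0.
At 25 °C, E = E° − (0.0592/n) log Q = 0.74 − (0.0592/2)(1.000) = 0.740 − 0.030 = 0.710 V.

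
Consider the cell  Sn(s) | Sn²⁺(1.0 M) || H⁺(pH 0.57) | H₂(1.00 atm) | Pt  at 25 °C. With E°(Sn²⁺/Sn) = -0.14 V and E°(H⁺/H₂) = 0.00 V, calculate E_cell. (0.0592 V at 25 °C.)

0.11 V

The hydrogen couple is the cathode, so E°_cell = 0.14 V; n = 2.
[H⁺] = 10^(−0.57) = 0.27 M, and Q = [Sn²⁺]·P(H₂) / [H⁺]^2 = 13.8.
E = E° − (0.0592/2) log Q = 0.14 − (0.0592/2)(1.140) = 0.106 V.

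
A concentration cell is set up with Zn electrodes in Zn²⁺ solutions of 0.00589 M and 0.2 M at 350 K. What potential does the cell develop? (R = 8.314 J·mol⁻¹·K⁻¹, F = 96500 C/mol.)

0.053 V

Both half-cells are Zn²⁺/Zn, so E°_cell = 0. The concentrated side is the cathode; the cell reaction moves Zn²⁺ from high to low concentration with n = 2.
Q = [Zn²⁺]_dilute/[Zn²⁺]_conc = 0.00589/0.2 = 0.0294.
E = 0 − (RT/nF) ln Q = −((8.314×350)/(2×96500))(-3.525) = 0.0531 V.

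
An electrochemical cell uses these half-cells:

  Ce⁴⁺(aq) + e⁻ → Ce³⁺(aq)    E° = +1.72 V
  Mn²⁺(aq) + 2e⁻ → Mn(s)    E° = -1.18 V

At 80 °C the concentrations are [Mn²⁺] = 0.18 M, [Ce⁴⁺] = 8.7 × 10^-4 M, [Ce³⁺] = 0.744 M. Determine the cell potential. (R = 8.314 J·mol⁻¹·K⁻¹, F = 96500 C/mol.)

The Ce⁴⁺/Ce³⁺ couple has the higher reduction potential and acts as the cathode, so E°_cell = +1.72 − (-1.18) = 2.90 V.
Balancing electrons gives n = 2; the reaction quotient is Q = [Mn²⁺]·[Ce³⁺]^2/[Ce⁴⁺]^2 = 1.32 × 10^5.
E = E° − (RT/nF) ln Q = 2.90 − (8.314×353)/(2×96500) × (11.788) = 2.900 − 0.179 = 2.721 V.

2.72 V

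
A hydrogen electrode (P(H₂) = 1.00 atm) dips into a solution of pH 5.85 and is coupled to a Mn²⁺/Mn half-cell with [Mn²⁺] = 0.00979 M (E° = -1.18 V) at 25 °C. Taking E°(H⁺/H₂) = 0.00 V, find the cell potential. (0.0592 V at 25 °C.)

0.89 V

The hydrogen couple is the cathode, so E°_cell = 1.18 V; n = 2.
[H⁺] = 10^(−5.85) = 1.4 × 10^-6 M, and Q = [Mn²⁺]·P(H₂) / [H⁺]^2 = 4.91 × 10^9.
E = E° − (0.0592/2) log Q = 1.18 − (0.0592/2)(9.691) = 0.893 V.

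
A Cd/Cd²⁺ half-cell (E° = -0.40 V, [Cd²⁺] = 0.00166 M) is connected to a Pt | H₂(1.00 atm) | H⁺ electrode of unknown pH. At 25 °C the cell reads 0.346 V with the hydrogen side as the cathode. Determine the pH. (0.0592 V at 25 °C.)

pH = 2.30

E°_cell = 0.40 V and n = 2.
log Q = n(E° − E)/0.0592 = 2×(0.40 − 0.346)/0.0592 = 1.824.
With Q = [Cd²⁺]·P(H₂) / [H⁺]^2, solving for [H⁺] gives log[H⁺] = -2.302, so pH = 2.30.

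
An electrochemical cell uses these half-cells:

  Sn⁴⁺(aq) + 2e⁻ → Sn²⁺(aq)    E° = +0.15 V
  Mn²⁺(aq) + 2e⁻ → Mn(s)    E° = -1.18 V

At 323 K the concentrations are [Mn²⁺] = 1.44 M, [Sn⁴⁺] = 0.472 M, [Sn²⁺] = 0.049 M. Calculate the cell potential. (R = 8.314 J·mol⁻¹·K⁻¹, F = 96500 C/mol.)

The Sn⁴⁺/Sn²⁺ couple has the higher reduction potential and acts as the cathode, so E°_cell = +0.15 − (-1.18) = 1.33 V.
Balancing electrons gives n = 2; the reaction quotient is Q = [Mn²⁺]·[Sn²⁺]/[Sn⁴⁺] = 0.149.
E = E° − (RT/nF) ln Q = 1.33 − (8.314×323)/(2×96500) × (-1.901) = 1.330 + 0.026 = 1.356 V.

1.36 V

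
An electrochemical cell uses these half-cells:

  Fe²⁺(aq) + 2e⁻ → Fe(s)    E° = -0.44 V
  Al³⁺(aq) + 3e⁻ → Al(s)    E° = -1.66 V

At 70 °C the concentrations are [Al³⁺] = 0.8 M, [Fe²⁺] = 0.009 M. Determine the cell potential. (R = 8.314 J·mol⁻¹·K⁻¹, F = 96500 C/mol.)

1.15 V

The Fe²⁺/Fe couple has the higher reduction potential and acts as the cathode, so E°_cell = -0.44 − (-1.66) = 1.22 V.
Balancing electrons gives n = 6; the reaction quotient is Q = [Al³⁺]^2/[Fe²⁺]^3 = 8.78 × 10^5.
E = E° − (RT/nF) ln Q = 1.22 − (8.314×343)/(6×96500) × (13.685) = 1.220 − 0.067 = 1.153 V.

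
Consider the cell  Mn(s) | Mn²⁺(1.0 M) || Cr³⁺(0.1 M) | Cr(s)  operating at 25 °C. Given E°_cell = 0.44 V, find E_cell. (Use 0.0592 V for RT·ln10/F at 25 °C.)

Balancing electrons gives n = 6; the reaction quotient is Q = [Mn²⁺]^3/[Cr³⁺]^2 = 100.
At 25 °C, E = E° − (0.0592/n) log Q = 0.44 − (0.0592/6)(2.000) = 0.440 − 0.020 = 0.420 V.

0.420 V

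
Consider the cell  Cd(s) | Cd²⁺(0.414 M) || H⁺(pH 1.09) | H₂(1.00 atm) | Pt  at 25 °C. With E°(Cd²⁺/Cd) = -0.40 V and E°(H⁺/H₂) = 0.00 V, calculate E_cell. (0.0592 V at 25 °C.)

The hydrogen couple is the cathode, so E°_cell = 0.40 V; n = 2.
[H⁺] = 10^(−1.09) = 0.081 M, and Q = [Cd²⁺]·P(H₂) / [H⁺]^2 = 62.7.
E = E° − (0.0592/2) log Q = 0.40 − (0.0592/2)(1.797) = 0.347 V.

0.35 V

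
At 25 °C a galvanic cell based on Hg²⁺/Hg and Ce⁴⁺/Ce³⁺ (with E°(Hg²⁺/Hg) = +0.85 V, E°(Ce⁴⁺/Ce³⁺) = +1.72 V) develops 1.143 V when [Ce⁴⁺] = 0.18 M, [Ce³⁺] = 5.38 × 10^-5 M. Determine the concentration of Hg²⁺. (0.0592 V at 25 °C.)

0.0067 M

From the Nernst equation, log Q = n(E° − E)/0.0592 = 2(0.87 − 1.143)/0.0592 = -9.223, so Q = 5.98 × 10^-10.
With Q = [Hg²⁺]·[Ce³⁺]^2/[Ce⁴⁺]^2 and the known concentrations, [Hg²⁺] in the numerator gives [Hg²⁺] = 0.0067 M.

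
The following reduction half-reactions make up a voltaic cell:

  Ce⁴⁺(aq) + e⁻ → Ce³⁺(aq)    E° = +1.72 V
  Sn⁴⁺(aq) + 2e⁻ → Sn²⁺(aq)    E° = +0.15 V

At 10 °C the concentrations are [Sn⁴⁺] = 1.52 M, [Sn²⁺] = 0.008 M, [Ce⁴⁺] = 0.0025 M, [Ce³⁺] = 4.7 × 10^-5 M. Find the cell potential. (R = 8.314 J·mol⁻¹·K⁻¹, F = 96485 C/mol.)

The Ce⁴⁺/Ce³⁺ couple has the higher reduction potential and acts as the cathode, so E°_cell = +1.72 − (+0.15) = 1.57 V.
Balancing electrons gives n = 2; the reaction quotient is Q = [Sn⁴⁺]·[Ce³⁺]^2/([Sn²⁺]·[Ce⁴⁺]^2) = 0.0672.
E = E° − (RT/nF) ln Q = 1.57 − (8.314×283)/(2×96485) × (-2.701) = 1.570 + 0.033 = 1.603 V.

1.60 V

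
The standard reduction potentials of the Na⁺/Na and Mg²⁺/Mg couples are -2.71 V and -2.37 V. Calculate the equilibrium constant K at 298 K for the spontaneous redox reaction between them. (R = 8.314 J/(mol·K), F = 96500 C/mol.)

E°_cell = -2.37 − (-2.71) = 0.34 V, with n = 2 electrons transferred.
At equilibrium E = 0, so the Nernst equation gives ln K = nFE°/RT = (2)(96500)(0.34)/((8.314)(298)) = 26.49.
K = e^26.49 = 3.2 × 10^11.

3.2 × 10^11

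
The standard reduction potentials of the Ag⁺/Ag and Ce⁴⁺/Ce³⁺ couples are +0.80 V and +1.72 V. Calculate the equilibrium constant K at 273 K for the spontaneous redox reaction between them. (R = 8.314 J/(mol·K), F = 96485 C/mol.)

E°_cell = +1.72 − (+0.80) = 0.92 V, with n = 1 electron transferred.
At equilibrium E = 0, so the Nernst equation gives ln K = nFE°/RT = (1)(96485)(0.92)/((8.314)(273)) = 39.11.
K = e^39.11 = 9.7 × 10^16.

9.7 × 10^16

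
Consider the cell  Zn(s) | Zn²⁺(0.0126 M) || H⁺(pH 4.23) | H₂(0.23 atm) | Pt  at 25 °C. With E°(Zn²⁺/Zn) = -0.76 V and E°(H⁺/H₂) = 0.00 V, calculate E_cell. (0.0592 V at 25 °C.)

The hydrogen couple is the cathode, so E°_cell = 0.76 V; n = 2.
[H⁺] = 10^(−4.23) = 5.9 × 10^-5 M, and Q = [Zn²⁺]·P(H₂) / [H⁺]^2 = 8.36 × 10^5.
E = E° − (0.0592/2) log Q = 0.76 − (0.0592/2)(5.922) = 0.585 V.

0.58 V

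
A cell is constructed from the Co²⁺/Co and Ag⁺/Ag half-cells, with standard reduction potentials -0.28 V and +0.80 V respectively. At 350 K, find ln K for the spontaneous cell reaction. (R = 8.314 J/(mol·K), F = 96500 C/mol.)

E°_cell = +0.80 − (-0.28) = 1.08 V, with n = 2 electrons transferred.
At equilibrium E = 0, so the Nernst equation gives ln K = nFE°/RT = (2)(96500)(1.08)/((8.314)(350)) = 71.63.

ln K = 71.6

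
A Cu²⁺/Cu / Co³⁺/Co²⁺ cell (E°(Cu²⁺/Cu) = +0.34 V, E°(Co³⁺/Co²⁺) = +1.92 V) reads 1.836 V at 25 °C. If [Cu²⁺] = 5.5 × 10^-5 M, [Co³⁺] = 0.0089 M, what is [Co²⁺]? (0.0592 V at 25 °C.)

From the Nernst equation, log Q = n(E° − E)/0.0592 = 2(1.58 − 1.836)/0.0592 = -8.649, so Q = 2.25 × 10^-9.
With Q = [Cu²⁺]·[Co²⁺]^2/[Co³⁺]^2 and the known concentrations, [Co²⁺]^2 in the numerator gives [Co²⁺] = 5.7 × 10^-5 M.

5.7 × 10^-5 M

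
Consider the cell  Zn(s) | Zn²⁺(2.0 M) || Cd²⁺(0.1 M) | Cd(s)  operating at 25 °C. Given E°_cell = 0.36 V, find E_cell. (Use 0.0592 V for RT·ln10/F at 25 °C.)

0.321 V

Balancing electrons gives n = 2; the reaction quotient is Q = [Zn²⁺]/[Cd²⁺] = 20.0.
At 25 °C, E = E° − (0.0592/n) log Q = 0.36 − (0.0592/2)(1.301) = 0.360 − 0.039 = 0.321 V.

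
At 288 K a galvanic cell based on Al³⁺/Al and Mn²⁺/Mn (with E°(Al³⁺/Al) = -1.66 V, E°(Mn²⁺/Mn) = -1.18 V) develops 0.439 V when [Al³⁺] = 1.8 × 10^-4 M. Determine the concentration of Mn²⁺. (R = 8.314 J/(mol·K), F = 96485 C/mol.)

1.2 × 10^-4 M

From the Nernst equation, ln Q = nF(E° − E)/RT = 6×96485×(0.48 − 0.439)/(8.314×288) = 9.913, so Q = 2.02 × 10^4.
With Q = [Al³⁺]^2/[Mn²⁺]^3 and the known concentrations, [Mn²⁺]^3 in the denominator gives [Mn²⁺] = 1.2 × 10^-4 M.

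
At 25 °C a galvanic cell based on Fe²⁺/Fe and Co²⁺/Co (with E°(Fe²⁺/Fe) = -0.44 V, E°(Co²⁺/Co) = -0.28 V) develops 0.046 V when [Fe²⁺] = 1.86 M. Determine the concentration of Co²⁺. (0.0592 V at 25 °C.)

2.6 × 10^-4 M

From the Nernst equation, log Q = n(E° − E)/0.0592 = 2(0.16 − 0.046)/0.0592 = 3.851, so Q = 7100.
With Q = [Fe²⁺]/[Co²⁺] and the known concentrations, [Co²⁺] in the denominator gives [Co²⁺] = 2.6 × 10^-4 M.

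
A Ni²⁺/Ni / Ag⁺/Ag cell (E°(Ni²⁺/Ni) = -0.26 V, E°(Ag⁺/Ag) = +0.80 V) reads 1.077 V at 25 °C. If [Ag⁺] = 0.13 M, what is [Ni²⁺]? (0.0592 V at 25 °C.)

0.0045 M

From the Nernst equation, log Q = n(E° − E)/0.0592 = 2(1.06 − 1.077)/0.0592 = -0.574, so Q = 0.266.
With Q = [Ni²⁺]/[Ag⁺]^2 and the known concentrations, [Ni²⁺] in the numerator gives [Ni²⁺] = 0.0045 M.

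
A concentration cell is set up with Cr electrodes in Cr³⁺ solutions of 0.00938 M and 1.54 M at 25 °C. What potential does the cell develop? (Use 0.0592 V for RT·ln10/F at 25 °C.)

Both half-cells are Cr³⁺/Cr, so E°_cell = 0. The concentrated side is the cathode; the cell reaction moves Cr³⁺ from high to low concentration with n = 3.
Q = [Cr³⁺]_dilute/[Cr³⁺]_conc = 0.00938/1.54 = 0.00609.
E = 0 − (0.0592/3) log Q = −(0.0592/3)(-2.215) = 0.0437 V.

0.044 V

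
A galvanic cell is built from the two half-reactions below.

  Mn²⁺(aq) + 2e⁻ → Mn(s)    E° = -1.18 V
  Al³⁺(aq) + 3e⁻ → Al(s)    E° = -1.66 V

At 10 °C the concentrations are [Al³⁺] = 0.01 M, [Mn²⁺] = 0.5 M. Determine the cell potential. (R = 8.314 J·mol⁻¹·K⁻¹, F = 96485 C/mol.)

The Mn²⁺/Mn couple has the higher reduction potential and acts as the cathode, so E°_cell = -1.18 − (-1.66) = 0.48 V.
Balancing electrons gives n = 6; the reaction quotient is Q = [Al³⁺]^2/[Mn²⁺]^3 = 8 × 10^-4.
E = E° − (RT/nF) ln Q = 0.48 − (8.314×283)/(6×96485) × (-7.131) = 0.480 + 0.029 = 0.509 V.

0.509 V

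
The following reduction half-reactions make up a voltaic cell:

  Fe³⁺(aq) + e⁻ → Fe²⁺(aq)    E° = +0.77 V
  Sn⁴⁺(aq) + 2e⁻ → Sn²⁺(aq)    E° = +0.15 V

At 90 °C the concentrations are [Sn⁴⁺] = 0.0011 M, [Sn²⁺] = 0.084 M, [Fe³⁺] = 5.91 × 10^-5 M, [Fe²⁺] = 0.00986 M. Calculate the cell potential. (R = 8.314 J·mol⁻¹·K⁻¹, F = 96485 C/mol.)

The Fe³⁺/Fe²⁺ couple has the higher reduction potential and acts as the cathode, so E°_cell = +0.77 − (+0.15) = 0.62 V.
Balancing electrons gives n = 2; the reaction quotient is Q = [Sn⁴⁺]·[Fe²⁺]^2/([Sn²⁺]·[Fe³⁺]^2) = 364.
E = E° − (RT/nF) ln Q = 0.62 − (8.314×363)/(2×96485) × (5.899) = 0.620 − 0.092 = 0.528 V.

0.528 V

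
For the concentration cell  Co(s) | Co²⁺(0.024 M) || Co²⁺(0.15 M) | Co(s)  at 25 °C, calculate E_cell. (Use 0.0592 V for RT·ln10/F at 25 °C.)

0.024 V

Both half-cells are Co²⁺/Co, so E°_cell = 0. The concentrated side is the cathode; the cell reaction moves Co²⁺ from high to low concentration with n = 2.
Q = [Co²⁺]_dilute/[Co²⁺]_conc = 0.024/0.15 = 0.160.
E = 0 − (0.0592/2) log Q = −(0.0592/2)(-0.796) = 0.0236 V.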